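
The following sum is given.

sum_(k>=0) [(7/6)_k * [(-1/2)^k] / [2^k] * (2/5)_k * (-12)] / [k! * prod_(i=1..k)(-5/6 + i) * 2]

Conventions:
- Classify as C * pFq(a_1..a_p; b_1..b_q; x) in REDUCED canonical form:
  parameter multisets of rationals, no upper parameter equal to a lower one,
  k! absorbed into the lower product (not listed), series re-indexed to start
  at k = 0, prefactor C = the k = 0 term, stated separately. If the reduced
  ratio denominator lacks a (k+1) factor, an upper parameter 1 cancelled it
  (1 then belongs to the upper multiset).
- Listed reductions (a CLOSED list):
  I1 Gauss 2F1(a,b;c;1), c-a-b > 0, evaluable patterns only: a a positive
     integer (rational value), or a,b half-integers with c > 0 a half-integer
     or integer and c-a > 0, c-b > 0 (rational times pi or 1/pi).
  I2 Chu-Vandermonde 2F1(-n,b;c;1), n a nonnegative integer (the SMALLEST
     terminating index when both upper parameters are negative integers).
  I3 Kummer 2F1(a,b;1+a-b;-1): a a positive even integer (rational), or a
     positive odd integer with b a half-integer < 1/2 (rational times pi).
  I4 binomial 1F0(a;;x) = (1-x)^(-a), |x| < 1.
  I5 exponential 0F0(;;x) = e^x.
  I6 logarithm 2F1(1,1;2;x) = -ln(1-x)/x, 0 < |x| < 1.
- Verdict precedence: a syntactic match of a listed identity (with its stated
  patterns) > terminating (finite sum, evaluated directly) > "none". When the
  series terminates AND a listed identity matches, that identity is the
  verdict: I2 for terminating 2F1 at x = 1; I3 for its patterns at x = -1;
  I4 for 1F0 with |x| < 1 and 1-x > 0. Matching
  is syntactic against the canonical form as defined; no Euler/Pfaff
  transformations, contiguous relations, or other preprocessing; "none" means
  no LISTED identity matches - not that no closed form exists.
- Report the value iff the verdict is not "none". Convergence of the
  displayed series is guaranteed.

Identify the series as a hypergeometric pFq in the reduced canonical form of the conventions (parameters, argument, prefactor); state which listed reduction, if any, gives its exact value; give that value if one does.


At argument -1/4: a 2F1 with upper {2/5, 7/6}, lower {1/6}, scaled by C = -6. Verdict: none - this 2F1 at x = -1/4 matches no listed pattern, and upper {2/5, 7/6} holds no stopper.

Key step: from the first term -6: the constant factors (C = -6, x = -1/4) combine into one prefactor.
Step ratio: r(k) = (-1/4) * (k+2/5) (k+7/6) / [(k+1/6) (k+1)] - rational; roots negated = parameters, x = (-1/4), C = -6.


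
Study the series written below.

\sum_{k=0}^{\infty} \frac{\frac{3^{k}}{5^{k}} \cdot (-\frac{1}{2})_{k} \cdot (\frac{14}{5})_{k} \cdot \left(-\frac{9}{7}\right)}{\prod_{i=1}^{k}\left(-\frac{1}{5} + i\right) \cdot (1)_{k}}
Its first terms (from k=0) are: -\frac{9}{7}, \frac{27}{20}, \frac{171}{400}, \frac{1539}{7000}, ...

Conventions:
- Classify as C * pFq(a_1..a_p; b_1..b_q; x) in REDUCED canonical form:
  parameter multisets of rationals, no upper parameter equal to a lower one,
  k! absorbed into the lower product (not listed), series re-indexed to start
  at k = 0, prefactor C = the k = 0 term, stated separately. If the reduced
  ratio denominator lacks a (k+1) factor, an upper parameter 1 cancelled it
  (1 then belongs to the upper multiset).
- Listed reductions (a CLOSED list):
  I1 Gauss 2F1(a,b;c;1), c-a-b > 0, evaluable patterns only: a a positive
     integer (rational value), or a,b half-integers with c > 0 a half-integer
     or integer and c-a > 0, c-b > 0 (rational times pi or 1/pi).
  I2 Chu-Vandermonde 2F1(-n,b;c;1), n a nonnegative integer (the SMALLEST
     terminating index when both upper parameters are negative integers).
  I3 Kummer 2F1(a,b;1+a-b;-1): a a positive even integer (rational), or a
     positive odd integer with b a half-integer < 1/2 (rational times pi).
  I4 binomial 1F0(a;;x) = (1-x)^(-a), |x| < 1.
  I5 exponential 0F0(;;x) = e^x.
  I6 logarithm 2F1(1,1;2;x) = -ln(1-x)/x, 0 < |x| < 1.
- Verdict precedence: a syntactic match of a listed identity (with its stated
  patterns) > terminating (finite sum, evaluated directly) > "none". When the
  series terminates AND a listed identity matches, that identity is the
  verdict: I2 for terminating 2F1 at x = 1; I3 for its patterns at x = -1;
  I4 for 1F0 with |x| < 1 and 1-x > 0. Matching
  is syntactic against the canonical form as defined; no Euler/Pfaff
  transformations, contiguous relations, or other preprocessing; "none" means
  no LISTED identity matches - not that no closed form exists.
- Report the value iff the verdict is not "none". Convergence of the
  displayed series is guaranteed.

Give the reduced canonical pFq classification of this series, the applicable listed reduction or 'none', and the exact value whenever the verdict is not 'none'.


At argument \frac{3}{5}: a 2F1 with upper {-\frac{1}{2}, \frac{14}{5}}, lower {\frac{4}{5}}, scaled by C = -\frac{9}{7}. Verdict: none - this 2F1 at x = \frac{3}{5} matches no listed pattern, and upper {-\frac{1}{2}, \frac{14}{5}} holds no stopper.

Key step: x = \frac{3}{5} and the two geometric factors (C = -9/7) combine into one argument.
Adjacent-term ratio: r(k) = \frac{3}{5} * (k-\frac{1}{2}) (k+\frac{14}{5}) / [(k+\frac{4}{5}) (k+1)] - poly over poly, x = \frac{3}{5} from leading terms; C = -\frac{9}{7} at k = 0.


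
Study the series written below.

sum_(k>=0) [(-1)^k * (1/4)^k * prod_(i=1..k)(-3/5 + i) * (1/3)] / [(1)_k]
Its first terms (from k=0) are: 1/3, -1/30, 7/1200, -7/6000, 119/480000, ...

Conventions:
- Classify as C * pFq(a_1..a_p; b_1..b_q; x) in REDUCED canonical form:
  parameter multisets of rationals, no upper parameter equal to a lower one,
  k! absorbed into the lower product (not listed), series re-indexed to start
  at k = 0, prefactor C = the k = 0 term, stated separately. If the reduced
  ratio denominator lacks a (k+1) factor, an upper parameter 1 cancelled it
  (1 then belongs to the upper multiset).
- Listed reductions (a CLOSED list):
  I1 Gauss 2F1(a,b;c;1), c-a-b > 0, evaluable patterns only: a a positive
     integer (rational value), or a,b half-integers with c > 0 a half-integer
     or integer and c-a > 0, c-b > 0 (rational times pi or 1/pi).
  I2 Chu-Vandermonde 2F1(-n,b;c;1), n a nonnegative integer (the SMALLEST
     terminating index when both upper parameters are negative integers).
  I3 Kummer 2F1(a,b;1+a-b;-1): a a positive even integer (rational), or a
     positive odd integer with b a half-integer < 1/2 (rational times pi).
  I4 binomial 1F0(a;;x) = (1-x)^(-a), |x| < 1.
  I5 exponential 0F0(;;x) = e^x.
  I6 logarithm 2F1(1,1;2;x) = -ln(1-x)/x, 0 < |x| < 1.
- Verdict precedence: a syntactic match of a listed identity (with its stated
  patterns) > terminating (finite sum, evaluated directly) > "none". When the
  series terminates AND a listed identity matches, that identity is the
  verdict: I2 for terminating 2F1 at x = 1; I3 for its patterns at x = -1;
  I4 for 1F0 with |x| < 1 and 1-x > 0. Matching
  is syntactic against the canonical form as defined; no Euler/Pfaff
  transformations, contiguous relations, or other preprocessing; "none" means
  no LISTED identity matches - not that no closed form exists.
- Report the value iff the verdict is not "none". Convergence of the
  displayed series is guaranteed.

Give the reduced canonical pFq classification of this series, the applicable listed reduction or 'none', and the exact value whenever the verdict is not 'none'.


Structural cue: t_0 being 1/3, the (-1)^k factor (prefactor 1/3) folds into the argument's sign.
Ratio: r(k) = (-1/4) * (k+2/5) / [(k+1)] - poly over poly, x = (-1/4) from leading terms; C = 1/3 at k = 0.

At argument -1/4: a 1F0 with upper {2/5}, lower {-}, scaled by C = 1/3. Verdict: binomial (I4) applies (the 1F0 binomial series: exponent -2/5, x = -1/4). Value: (1/3) * (5/4)^(-2/5).


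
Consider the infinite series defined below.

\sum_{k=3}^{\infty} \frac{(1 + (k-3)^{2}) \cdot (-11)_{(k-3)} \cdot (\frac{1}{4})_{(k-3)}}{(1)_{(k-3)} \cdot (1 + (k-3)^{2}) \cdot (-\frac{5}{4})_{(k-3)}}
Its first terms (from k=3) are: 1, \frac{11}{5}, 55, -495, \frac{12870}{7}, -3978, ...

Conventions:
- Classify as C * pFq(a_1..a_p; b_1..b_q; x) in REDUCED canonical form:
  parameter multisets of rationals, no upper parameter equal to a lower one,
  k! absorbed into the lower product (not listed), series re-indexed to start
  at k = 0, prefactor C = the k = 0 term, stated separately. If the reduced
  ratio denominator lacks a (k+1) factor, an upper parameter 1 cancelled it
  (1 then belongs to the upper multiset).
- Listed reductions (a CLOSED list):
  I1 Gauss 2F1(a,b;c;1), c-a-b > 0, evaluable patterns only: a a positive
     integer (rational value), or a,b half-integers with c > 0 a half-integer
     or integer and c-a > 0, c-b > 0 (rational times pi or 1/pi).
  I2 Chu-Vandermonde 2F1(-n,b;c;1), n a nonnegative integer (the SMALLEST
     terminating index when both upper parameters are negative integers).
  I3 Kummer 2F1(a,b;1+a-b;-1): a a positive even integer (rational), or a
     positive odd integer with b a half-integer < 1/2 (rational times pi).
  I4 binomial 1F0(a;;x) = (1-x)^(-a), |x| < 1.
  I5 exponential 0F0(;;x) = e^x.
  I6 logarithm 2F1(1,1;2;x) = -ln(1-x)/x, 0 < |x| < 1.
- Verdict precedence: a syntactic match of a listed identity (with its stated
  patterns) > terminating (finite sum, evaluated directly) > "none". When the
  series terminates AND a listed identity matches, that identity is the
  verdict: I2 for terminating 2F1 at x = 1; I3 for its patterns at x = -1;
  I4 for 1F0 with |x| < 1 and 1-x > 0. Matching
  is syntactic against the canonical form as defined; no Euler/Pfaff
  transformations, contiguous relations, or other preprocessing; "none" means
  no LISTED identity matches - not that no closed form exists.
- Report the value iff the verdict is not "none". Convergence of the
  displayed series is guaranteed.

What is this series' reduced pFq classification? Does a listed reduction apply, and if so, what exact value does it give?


The series (x = 1) is 2F1: upper {-11, \frac{1}{4}}, lower {-\frac{5}{4}}, prefactor 1. Verdict: this is the Chu-Vandermonde identity I2 (terminating 2F1 at x = 1 with n = 11, b = 1/4, c = -\frac{5}{4}). Value: \frac{452608}{474145}.

Structural cue: from the first term 1: the factor k^2 + 1 cancels (top and bottom), leaving C = 1, x = 1.
Ratio: r(k) = 1 * (k-11) (k+\frac{1}{4}) / [(k-\frac{5}{4}) (k+1)] - rational; roots negated = parameters, x = 1, C = 1.


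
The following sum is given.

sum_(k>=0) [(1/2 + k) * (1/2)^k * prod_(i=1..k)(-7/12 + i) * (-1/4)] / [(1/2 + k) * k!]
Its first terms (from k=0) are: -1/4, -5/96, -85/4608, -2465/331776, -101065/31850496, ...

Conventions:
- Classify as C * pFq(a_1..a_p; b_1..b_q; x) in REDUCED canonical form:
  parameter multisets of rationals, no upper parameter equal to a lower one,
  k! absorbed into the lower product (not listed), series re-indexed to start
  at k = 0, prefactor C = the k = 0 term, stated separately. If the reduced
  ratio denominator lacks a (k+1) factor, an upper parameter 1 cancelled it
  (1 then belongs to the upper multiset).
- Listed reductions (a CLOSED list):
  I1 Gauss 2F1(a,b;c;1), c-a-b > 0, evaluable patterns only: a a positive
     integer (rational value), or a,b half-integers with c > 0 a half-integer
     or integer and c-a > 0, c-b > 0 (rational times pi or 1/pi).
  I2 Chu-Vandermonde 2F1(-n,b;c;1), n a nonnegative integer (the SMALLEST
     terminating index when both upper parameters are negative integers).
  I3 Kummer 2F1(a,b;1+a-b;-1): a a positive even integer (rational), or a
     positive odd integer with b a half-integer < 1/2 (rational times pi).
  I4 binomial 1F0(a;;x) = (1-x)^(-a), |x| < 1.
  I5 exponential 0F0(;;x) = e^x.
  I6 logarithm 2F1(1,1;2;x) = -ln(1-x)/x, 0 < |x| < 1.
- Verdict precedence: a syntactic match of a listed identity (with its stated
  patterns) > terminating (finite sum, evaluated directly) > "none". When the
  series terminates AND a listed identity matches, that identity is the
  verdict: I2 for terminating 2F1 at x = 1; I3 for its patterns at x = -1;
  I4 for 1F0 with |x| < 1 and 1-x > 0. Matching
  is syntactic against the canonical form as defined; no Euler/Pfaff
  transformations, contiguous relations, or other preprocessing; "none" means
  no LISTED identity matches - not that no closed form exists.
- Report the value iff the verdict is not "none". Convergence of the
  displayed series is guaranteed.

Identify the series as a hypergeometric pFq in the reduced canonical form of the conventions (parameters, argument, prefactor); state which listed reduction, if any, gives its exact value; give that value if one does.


With C = -1/4: the canonical form is 1F0(5/12; -; 1/2). Verdict: the binomial series (I4) matches (the 1F0 binomial series: exponent -5/12, x = 1/2). Hence: (-1/4) * (1/2)^(-5/12).

Key observation: x = (1/2) and striking the common factor k + 1/2 reduces the term (C = -1/4).
Consecutive-term ratio: r(k) = (1/2) * (k+5/12) / [(k+1)] ; factor over Q: parameters, x = (1/2), and C = -1/4.


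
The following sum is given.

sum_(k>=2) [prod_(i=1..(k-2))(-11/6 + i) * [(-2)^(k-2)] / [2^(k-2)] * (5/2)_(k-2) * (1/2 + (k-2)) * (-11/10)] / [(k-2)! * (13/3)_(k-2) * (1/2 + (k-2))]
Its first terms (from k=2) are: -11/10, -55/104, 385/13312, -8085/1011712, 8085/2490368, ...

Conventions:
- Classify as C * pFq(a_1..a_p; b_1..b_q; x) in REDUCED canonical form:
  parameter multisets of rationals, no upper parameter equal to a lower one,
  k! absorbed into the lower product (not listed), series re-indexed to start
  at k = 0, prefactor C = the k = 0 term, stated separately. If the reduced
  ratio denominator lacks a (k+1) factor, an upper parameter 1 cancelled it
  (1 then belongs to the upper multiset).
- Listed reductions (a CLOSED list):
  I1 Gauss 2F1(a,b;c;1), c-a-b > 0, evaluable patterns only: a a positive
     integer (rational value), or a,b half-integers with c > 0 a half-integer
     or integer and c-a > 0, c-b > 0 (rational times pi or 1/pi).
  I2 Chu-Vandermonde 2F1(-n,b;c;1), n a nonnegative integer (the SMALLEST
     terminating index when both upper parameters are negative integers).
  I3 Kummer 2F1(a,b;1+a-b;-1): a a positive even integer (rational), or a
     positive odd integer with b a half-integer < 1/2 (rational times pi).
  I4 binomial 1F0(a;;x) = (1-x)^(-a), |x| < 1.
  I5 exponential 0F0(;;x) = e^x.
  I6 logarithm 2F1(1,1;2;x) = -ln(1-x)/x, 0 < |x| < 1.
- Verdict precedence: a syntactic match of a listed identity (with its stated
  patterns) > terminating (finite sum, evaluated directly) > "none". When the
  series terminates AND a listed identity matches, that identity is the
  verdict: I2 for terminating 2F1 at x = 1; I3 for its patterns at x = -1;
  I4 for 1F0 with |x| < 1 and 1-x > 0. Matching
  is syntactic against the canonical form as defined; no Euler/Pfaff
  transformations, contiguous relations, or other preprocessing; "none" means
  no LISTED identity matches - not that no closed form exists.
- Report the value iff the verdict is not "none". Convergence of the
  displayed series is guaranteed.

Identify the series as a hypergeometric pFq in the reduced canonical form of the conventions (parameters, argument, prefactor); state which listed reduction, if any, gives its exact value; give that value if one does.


Canonical form: C = -11/10 times 2F1 with upper {-5/6, 5/2}, lower {13/3}, x = -1. Verdict: none. Every listed pattern misses the 2F1 form at -1, upper {-5/6, 5/2}.

Key observation: t_0 being -11/10, the running product (C = -11/10, x = -1) telescopes to a rising factorial.
Step ratio: r(k) = (-1) * (k-5/6) (k+5/2) / [(k+13/3) (k+1)] - poly over poly, x = (-1) from leading terms; C = -11/10 at k = 0.


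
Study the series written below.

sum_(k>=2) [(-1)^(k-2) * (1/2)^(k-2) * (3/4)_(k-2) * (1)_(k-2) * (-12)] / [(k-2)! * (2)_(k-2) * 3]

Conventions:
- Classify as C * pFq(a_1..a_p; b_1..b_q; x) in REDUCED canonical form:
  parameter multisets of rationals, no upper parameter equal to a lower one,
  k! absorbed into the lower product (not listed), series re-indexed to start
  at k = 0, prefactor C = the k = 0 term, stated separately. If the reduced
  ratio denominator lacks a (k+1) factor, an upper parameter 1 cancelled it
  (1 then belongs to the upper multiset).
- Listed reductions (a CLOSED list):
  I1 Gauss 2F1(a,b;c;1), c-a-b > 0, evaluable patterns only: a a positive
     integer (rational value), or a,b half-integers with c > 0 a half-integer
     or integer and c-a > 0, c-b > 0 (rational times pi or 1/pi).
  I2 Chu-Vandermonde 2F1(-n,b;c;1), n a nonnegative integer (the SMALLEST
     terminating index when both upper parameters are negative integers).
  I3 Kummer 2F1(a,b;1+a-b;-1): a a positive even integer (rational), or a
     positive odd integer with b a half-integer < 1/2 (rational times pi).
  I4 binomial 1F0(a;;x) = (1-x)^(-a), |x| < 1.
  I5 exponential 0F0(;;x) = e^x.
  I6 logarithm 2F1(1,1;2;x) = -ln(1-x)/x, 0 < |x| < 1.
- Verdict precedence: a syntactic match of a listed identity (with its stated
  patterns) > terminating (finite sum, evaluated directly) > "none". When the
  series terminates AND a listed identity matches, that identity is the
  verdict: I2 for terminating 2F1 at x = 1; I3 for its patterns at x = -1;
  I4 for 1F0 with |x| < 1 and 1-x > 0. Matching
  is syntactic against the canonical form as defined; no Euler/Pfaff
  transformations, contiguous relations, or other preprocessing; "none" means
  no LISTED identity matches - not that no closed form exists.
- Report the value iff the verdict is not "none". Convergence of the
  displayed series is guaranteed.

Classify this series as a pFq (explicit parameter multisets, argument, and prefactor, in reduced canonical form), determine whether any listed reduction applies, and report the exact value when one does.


The tell: with t_0 = -4, the (-1)^k factor (C = -4, x = -1/2) folds into the argument's sign.
Step ratio: r(k) = (-1/2) * (k+3/4) (k+1) / [(k+2) (k+1)] - rational; roots negated = parameters, x = (-1/2), C = -4.

This is -4 * 2F1(3/4, 1; 2; -1/2) in reduced canonical form. Verdict: none (x = -1/2): each listed identity misses the multisets {3/4, 1} ; {2}.


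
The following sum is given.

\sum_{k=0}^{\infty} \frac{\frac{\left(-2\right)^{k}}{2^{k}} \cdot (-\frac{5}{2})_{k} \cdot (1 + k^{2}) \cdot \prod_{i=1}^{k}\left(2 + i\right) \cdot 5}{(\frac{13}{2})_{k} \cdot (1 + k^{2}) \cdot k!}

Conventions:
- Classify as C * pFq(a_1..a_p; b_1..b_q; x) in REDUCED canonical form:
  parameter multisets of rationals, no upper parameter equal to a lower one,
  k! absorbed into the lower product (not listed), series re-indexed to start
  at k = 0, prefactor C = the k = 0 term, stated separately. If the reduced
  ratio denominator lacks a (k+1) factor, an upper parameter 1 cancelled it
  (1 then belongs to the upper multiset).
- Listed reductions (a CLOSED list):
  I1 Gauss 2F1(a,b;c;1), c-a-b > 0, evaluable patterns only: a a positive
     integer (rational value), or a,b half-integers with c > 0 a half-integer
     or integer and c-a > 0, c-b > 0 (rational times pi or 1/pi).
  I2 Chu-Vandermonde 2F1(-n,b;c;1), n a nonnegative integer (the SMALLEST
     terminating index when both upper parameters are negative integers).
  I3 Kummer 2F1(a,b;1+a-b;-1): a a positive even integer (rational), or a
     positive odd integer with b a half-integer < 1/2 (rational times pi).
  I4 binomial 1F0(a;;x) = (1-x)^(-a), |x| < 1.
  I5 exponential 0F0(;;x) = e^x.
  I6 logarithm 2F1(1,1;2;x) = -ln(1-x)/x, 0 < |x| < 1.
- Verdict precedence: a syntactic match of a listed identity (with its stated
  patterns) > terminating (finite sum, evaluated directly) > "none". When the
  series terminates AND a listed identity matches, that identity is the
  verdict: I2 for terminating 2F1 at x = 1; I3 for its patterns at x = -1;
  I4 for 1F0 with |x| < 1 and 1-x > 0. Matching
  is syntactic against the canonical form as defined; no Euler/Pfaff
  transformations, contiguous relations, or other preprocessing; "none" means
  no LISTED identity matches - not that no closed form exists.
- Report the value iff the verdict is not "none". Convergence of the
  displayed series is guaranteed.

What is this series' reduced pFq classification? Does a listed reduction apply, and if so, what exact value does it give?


This is 5 * 2F1(-\frac{5}{2}, 3; \frac{13}{2}; -1) in reduced canonical form. Verdict at x = -1: Kummer (I3) matches (x = -1; c = \frac{13}{2} equals 1+a-b for upper {-\frac{5}{2}, 3}: listed pattern). Value: \frac{17325}{4096} \cdot \pi.

Key observation: t_0 being 5, the running product (C = 5) telescopes to a rising factorial.
Step ratio: r(k) = -1 * (k-\frac{5}{2}) (k+3) / [(k+\frac{13}{2}) (k+1)] - rational in k, leading ratio -1; with t_0 = 5, classification follows.


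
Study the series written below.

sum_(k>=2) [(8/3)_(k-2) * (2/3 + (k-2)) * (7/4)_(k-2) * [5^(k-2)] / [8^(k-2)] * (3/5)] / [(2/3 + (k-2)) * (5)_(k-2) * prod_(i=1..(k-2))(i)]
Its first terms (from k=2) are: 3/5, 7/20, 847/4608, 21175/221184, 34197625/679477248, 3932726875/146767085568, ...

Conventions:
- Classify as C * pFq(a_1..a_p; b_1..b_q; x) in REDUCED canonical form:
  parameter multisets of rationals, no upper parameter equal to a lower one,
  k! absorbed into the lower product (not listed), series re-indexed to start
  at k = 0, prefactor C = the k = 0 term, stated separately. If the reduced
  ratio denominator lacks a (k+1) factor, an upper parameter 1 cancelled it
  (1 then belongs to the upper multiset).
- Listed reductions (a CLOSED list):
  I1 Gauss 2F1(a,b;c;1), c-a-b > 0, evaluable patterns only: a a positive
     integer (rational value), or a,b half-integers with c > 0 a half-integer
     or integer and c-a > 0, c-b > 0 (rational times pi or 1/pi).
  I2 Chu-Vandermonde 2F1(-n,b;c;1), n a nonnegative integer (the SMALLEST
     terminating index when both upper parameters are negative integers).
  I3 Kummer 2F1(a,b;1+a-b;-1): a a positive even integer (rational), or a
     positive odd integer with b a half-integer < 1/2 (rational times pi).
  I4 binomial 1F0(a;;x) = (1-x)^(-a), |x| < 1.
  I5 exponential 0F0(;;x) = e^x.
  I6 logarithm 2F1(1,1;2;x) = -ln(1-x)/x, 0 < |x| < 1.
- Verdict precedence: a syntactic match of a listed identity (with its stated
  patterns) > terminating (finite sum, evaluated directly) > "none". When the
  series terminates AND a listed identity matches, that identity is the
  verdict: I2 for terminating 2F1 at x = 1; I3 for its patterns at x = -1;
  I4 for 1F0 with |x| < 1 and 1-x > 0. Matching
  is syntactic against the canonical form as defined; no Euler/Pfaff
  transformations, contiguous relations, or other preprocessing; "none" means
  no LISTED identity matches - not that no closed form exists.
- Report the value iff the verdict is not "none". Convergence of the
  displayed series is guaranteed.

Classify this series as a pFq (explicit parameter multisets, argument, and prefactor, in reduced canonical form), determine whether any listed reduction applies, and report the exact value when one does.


Reduced: x = 5/8, 2F1, upper = {7/4, 8/3}, lower = {5}, C = 3/5. Verdict: none (x = 5/8): each listed identity misses the multisets {7/4, 8/3} ; {5}.

Key step: with t_0 = 3/5, the product of the first k integers (C = 3/5) is k!.
Adjacent-term ratio: r(k) = (5/8) * (k+7/4) (k+8/3) / [(k+5) (k+1)] - rational in k. x = (5/8); t_0 = 3/5; negate the roots.


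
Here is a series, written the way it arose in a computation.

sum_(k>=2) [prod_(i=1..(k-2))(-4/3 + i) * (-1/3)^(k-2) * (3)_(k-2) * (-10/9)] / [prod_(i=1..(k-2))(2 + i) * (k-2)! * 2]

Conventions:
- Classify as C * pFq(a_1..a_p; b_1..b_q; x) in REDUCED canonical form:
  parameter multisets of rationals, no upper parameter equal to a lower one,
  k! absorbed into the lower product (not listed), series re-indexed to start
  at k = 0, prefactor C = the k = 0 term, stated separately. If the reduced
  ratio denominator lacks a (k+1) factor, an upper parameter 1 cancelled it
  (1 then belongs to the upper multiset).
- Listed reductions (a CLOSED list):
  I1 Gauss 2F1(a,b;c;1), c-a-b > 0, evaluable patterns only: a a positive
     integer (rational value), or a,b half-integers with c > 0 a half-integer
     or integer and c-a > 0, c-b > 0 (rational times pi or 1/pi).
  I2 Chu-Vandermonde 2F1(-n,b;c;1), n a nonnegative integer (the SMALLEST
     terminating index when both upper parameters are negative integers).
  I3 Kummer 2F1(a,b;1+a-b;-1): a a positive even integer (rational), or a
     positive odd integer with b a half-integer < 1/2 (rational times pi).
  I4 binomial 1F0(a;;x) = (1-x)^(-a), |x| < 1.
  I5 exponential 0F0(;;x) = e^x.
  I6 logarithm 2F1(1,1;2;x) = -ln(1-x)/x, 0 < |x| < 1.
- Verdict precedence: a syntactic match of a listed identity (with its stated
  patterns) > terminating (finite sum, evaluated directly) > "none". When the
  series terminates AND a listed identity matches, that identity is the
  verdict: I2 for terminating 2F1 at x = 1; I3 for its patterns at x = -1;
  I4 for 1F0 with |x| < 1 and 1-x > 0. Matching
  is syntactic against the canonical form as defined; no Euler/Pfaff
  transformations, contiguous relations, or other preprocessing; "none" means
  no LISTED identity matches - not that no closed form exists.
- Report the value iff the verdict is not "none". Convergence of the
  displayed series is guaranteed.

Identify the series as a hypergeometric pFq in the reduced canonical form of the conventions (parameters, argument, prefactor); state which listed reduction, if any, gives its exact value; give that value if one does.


Reduced: x = -1/3, 1F0, upper = {-1/3}, lower = {-}, C = -5/9. Verdict (x = -1/3): binomial (I4) applies (the 1F0 binomial series: exponent 1/3, x = -1/3). Its exact value is (-5/9) * (4/3)^(1/3).

Structural cue: from the first term -5/9: the lower running product (prefactor -5/9) is a rising factorial.
Step ratio: r(k) = (-1/3) * (k-1/3) / [(k+1)] - rational in k. x = (-1/3); t_0 = -5/9; negate the roots.


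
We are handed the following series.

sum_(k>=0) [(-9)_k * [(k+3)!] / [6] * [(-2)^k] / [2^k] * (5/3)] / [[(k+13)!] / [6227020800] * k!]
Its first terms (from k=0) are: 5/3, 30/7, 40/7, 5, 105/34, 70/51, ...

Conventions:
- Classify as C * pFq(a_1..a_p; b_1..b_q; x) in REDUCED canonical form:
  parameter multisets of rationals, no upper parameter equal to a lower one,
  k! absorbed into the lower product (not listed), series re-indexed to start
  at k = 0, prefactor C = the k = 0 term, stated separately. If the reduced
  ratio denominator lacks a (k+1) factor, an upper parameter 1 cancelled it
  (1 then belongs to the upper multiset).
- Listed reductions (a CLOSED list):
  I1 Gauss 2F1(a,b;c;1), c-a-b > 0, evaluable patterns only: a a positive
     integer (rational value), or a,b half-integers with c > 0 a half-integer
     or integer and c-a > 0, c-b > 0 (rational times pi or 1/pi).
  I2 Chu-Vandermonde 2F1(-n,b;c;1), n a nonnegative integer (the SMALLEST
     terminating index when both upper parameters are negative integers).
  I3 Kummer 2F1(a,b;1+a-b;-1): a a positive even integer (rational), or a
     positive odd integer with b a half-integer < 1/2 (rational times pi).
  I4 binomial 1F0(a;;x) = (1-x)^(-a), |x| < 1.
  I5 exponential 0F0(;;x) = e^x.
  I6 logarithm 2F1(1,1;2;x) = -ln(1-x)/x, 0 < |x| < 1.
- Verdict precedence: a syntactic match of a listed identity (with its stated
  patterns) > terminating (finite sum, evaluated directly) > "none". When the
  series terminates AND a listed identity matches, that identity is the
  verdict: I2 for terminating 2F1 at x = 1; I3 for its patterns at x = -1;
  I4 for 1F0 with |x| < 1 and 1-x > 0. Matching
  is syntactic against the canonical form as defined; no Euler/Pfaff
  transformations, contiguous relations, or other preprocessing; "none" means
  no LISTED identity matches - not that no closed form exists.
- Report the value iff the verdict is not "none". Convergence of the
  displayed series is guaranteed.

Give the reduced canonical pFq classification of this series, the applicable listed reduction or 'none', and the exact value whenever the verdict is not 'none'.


x = -1 here; the reduced form reads 2F1, upper {-9, 4}, lower {14}, C = 5/3. Verdict: this is Kummer's theorem (I3) (x = -1; c = 14 equals 1+a-b for upper {-9, 4}: listed pattern). Sum: 65/3.

Key observation: t_0 being 5/3, the two k-th powers (prefactor 5/3) combine into one argument.
Step ratio: r(k) = (-1) * (k-9) (k+4) / [(k+14) (k+1)] ; factor over Q: parameters, x = (-1), and C = 5/3.


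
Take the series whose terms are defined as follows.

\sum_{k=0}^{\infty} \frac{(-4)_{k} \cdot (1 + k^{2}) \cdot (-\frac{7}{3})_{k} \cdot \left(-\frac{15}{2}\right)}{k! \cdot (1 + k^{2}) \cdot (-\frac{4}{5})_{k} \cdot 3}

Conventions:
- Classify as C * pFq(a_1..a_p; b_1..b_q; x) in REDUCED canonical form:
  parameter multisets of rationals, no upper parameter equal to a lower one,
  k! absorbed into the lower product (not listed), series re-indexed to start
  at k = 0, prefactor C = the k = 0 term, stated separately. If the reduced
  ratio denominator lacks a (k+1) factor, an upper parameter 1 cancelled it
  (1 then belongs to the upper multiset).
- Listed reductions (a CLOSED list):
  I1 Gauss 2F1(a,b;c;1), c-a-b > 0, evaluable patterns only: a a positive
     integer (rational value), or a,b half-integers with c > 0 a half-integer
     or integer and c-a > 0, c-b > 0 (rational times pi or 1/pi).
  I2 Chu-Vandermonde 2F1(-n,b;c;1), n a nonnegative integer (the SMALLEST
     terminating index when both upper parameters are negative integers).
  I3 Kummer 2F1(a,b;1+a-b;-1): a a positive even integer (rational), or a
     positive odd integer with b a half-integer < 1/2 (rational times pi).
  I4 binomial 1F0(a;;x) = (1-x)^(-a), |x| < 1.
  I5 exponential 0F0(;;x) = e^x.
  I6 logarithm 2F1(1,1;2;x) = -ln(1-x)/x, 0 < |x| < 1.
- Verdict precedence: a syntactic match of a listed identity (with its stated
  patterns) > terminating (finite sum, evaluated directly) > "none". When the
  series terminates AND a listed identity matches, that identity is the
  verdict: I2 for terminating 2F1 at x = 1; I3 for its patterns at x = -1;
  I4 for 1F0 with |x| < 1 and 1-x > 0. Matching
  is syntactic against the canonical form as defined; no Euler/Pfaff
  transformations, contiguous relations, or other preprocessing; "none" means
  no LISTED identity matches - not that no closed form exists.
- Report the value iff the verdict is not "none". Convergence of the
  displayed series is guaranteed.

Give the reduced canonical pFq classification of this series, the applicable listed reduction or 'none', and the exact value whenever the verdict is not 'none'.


Prefactor -\frac{5}{2}, argument 1: 2F1 with upper {-4, -\frac{7}{3}} over lower {-\frac{4}{5}}. Verdict: Chu-Vandermonde (I2) fires (terminating 2F1 at x = 1 with n = 4, b = -7/3, c = -\frac{4}{5}). Exact value: \frac{1968685}{5346}.

Key step: t_0 = -\frac{5}{2} here, and k^2 + 1 divides numerator and denominator alike; prefactor -5/2 after cancelling.
Consecutive-term ratio: r(k) = 1 * (k-4) (k-\frac{7}{3}) / [(k-\frac{4}{5}) (k+1)] - rational in k, leading ratio 1; with t_0 = -\frac{5}{2}, classification follows.


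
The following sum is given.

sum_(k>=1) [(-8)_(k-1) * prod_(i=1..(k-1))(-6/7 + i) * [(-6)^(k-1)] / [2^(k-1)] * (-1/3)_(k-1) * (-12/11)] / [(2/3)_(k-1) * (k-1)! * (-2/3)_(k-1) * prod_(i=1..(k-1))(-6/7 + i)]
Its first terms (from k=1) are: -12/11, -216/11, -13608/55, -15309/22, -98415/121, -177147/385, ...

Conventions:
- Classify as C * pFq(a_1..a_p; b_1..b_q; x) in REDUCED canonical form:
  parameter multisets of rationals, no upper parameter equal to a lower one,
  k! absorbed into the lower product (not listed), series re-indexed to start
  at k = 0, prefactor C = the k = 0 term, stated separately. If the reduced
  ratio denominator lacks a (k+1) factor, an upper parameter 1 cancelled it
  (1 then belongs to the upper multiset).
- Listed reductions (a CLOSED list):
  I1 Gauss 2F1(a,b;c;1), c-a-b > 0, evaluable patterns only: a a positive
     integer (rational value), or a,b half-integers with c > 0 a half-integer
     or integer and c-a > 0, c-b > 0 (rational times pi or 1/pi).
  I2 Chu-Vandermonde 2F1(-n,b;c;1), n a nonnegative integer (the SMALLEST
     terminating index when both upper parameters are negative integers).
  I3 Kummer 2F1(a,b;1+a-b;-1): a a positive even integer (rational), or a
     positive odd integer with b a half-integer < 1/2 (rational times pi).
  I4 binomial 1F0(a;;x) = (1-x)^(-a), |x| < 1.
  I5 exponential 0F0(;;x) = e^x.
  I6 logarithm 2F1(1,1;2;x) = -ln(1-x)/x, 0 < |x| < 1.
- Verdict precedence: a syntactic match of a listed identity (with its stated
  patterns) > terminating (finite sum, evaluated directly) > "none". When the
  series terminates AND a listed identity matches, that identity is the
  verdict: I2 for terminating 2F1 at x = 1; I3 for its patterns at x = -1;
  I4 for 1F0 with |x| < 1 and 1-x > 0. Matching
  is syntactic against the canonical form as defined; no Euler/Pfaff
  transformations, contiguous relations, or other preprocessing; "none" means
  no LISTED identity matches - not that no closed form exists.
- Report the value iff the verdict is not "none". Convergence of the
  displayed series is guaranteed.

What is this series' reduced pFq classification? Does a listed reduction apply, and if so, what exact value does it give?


Canonical form: C = -12/11 times 2F2 with upper {-8, -1/3}, lower {-2/3, 2/3}, x = -3. Verdict: terminating. (-8)_k vanishes past k = 8, leaving a 9-term sum, computed directly. Sum: -44639541912633/18697307200.

Key observation: with t_0 = -12/11, the two k-th powers (C = -12/11) combine into one argument.
Term ratio: r(k) = (-3) * (k-8) (k-1/3) / [(k-2/3) (k+2/3) (k+1)] - rational in k, leading ratio (-3); with t_0 = -12/11, classification follows.


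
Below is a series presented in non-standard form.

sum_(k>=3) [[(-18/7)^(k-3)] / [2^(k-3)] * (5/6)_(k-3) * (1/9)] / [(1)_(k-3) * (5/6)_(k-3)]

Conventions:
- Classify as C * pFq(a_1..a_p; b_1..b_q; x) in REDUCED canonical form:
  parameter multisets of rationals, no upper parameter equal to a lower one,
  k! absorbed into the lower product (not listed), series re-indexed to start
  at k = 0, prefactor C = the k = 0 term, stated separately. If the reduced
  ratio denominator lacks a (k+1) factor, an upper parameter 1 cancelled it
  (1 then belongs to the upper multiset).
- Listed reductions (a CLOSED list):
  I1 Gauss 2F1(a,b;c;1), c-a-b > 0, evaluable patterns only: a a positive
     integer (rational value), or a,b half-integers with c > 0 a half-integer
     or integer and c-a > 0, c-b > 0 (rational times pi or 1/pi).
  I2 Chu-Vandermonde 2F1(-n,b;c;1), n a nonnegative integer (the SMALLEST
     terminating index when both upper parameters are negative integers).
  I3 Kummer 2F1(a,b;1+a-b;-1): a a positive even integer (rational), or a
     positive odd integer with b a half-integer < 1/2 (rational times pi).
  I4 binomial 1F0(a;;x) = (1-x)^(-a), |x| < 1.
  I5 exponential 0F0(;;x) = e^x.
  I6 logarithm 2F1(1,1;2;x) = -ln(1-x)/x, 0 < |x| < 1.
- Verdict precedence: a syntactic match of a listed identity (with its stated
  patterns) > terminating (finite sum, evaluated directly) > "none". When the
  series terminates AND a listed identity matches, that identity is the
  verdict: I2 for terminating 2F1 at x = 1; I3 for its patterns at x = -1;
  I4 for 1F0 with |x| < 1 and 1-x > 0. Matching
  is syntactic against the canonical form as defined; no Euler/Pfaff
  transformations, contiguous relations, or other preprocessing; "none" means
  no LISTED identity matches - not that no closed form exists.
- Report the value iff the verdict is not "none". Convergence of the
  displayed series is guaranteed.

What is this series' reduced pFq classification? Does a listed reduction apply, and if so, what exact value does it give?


At argument -9/7: a 0F0 with upper {-}, lower {-}, scaled by C = 1/9. Verdict: the exponential series (I5) matches (the 0F0 exponential series at x = -9/7). Sum: (1/9) * e^(-9/7).

Key observation: t_0 = 1/9 here, and the two k-th powers (C = 1/9) combine into one argument.
Step ratio: r(k) = (-9/7) * 1 / [(k+1)] - rational in k. x = (-9/7); t_0 = 1/9; negate the roots.


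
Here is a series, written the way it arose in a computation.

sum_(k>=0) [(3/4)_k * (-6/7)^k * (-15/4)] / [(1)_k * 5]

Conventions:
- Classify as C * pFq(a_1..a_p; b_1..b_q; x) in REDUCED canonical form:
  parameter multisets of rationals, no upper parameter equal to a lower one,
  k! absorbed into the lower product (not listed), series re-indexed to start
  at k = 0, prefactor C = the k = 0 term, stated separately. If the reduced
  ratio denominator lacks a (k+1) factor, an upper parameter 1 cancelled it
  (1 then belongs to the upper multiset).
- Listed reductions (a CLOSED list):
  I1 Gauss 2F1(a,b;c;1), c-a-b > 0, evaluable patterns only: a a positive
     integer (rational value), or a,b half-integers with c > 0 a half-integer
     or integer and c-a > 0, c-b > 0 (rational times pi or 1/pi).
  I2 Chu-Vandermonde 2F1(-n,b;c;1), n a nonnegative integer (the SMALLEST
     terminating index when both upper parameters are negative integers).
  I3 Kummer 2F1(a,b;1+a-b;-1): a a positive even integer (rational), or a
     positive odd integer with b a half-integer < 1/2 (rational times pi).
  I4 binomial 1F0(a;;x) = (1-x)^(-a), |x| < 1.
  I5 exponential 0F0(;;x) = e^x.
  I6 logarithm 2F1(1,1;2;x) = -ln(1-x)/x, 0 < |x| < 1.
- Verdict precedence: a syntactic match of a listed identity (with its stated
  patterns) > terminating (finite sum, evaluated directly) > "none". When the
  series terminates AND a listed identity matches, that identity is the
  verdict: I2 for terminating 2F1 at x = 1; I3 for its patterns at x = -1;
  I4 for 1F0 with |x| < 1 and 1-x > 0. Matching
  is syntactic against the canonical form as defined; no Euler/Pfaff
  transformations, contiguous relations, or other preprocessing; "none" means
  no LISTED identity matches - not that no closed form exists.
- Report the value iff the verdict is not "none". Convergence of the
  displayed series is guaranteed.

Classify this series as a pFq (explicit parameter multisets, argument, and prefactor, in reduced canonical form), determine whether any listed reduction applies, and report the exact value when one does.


This is -3/4 * 1F0(3/4; -; -6/7) in reduced canonical form. Verdict: the binomial series (I4) matches (the 1F0 binomial series: exponent -3/4, x = -6/7). Hence: (-3/4) * (13/7)^(-3/4).

First insight: t_0 = -3/4 here, and the constant factors (C = -3/4) combine into one prefactor.
Consecutive-term ratio: r(k) = (-6/7) * (k+3/4) / [(k+1)] - rational; roots negated = parameters, x = (-6/7), C = -3/4.


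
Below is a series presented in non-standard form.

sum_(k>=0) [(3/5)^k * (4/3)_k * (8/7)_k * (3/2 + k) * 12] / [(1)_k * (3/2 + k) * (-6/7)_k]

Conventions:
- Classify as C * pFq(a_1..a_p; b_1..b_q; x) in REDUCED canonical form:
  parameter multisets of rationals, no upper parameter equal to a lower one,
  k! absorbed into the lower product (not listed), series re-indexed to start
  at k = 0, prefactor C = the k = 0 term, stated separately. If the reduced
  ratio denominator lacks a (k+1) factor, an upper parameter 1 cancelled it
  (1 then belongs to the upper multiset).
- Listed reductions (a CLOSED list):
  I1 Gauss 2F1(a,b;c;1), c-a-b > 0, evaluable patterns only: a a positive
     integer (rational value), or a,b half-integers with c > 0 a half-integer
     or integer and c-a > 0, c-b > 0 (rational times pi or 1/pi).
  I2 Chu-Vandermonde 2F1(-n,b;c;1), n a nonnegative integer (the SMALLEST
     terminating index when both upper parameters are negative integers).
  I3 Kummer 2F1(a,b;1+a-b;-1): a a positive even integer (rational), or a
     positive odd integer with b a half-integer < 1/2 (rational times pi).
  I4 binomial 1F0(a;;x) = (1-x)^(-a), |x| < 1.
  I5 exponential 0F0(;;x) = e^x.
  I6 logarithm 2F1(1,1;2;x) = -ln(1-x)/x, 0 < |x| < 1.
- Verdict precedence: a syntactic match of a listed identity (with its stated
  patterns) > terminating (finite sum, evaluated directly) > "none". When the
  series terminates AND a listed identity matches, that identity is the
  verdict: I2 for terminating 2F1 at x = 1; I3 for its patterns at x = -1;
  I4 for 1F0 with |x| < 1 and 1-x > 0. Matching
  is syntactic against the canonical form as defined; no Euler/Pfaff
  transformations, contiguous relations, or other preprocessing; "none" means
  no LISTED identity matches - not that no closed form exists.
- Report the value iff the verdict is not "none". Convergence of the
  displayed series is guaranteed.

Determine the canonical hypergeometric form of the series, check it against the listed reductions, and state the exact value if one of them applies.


Key step: t_0 = 12 here, and k + 3/2 divides numerator and denominator alike; C = 12 after cancelling.
Consecutive-term ratio: r(k) = (3/5) * (k+8/7) (k+4/3) / [(k-6/7) (k+1)] - rational; roots negated = parameters, x = (3/5), C = 12.

Prefactor 12, argument 3/5: 2F1 with upper {8/7, 4/3} over lower {-6/7}. Verdict: none. A 2F1 with upper {8/7, 4/3} fits none of I1-I6 at x = 3/5; the sum runs forever.
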